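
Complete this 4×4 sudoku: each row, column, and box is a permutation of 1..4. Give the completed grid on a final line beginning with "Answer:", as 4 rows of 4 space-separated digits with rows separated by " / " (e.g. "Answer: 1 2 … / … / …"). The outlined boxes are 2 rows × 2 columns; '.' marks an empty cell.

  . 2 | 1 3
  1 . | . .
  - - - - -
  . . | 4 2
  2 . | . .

Step 1. [r4c2∈{1,3,4}] r4c2 is the only open cell in row 4 admitting 4 ⇒ r4c2=4.
Step 2. [r3c2∈{1,3}] r3c2 is the only open cell in row 3 admitting 1 ⇒ r3c2=1.
Step 3. [r2c2∈{3}] r2c2's peers cover all but 3. So r2c2=3.
Step 4. [r1c1∈{4}] r1c1's peers cover all but 4. So r1c1=4.
Step 5. [r4c4∈{1}] r4c4 is down to just 1. So r4c4=1.
Step 6. [r2c4∈{4}] only 4 remains possible at r2c4, so r2c4=4.
Step 7. [r3c1∈{3}] r3c1 is down to just 3. So r3c1=3.
Step 8. [r4c3∈{3}] r4c3 has the single candidate 3 ⇒ r4c3=3.
Step 9. [r2c3∈{2}] nothing but 2 survives at r2c3 ⇒ r2c3=2.

Answer: 4 2 1 3 / 1 3 2 4 / 3 1 4 2 / 2 4 3 1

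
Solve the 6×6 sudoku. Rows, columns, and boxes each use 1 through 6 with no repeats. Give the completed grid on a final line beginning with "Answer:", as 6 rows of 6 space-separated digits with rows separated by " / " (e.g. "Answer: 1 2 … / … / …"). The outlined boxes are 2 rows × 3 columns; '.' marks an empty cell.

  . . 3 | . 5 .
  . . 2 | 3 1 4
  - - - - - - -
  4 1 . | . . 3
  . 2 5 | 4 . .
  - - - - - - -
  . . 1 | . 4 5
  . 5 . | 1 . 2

Step 1. [r4c5∈{6}] r4c5 has the single candidate 6. So r4c5=6.
Step 2. [r2c2∈{6}] r2c2 is down to just 6. So r2c2=6.
Step 3. [r4c1∈{3}] r4c1 has the single candidate 3, so r4c1=3.
Step 4. [r1c4∈{2,6}] row 1 places 2 nowhere but r1c4. So r1c4=2.
Step 5. [r6c1∈{6}] only 6 remains possible at r6c1. So r6c1=6.
Step 6. [r1c6∈{6}] r1c6 is down to just 6 ⇒ r1c6=6.
Step 7. [r4c6∈{1}] r4c6 has the single candidate 1 ⇒ r4c6=1.
Step 8. [r1c1∈{1}] r1c1's peers cover all but 1 ⇒ r1c1=1.
Step 9. [r6c5∈{3}] only 3 remains possible at r6c5, so r6c5=3.
Step 10. [r3c5∈{2}] r3c5's peers cover all but 2 ⇒ r3c5=2.
Step 11. [r5c1∈{2}] nothing but 2 survives at r5c1, so r5c1=2.
Step 12. [r5c2∈{3}] r5c2's peers cover all but 3, so r5c2=3.
Step 13. [r1c2∈{4}] r1c2 has the single candidate 4, so r1c2=4.
Step 14. [r3c4∈{5}] only 5 remains possible at r3c4, so r3c4=5.
Step 15. [r6c3∈{4}] nothing but 4 survives at r6c3. So r6c3=4.
Step 16. [r5c4∈{6}] r5c4 is down to just 6 ⇒ r5c4=6.
Step 17. [r2c1∈{5}] only 5 remains possible at r2c1, so r2c1=5.
Step 18. [r3c3∈{6}] nothing but 6 survives at r3c3 ⇒ r3c3=6.

Answer: 1 4 3 2 5 6 / 5 6 2 3 1 4 / 4 1 6 5 2 3 / 3 2 5 4 6 1 / 2 3 1 6 4 5 / 6 5 4 1 3 2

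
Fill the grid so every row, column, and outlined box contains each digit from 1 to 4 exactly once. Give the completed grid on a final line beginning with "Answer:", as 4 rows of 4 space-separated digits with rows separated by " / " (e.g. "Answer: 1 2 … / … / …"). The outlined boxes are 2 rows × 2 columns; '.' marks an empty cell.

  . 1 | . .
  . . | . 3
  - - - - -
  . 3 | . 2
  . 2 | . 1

Step 1. [r3c3∈{4}] r3c3 has the single candidate 4 ⇒ r3c3=4.
Step 2. [r4c1∈{4}] r4c1's peers cover all but 4. So r4c1=4.
Step 3. [r2c1∈{2}] r2c1 is down to just 2, so r2c1=2.
Step 4. [r2c3∈{1}] nothing but 1 survives at r2c3. So r2c3=1.
Step 5. [r4c3∈{3}] r4c3 is down to just 3. So r4c3=3.
Step 6. [r1c4∈{4}] r1c4 is down to just 4 ⇒ r1c4=4.
Step 7. [r2c2∈{4}] only 4 remains possible at r2c2 ⇒ r2c2=4.
Step 8. [r1c1∈{3}] r1c1 has the single candidate 3 ⇒ r1c1=3.
Step 9. [r3c1∈{1}] only 1 remains possible at r3c1 ⇒ r3c1=1.
Step 10. [r1c3∈{2}] nothing but 2 survives at r1c3 ⇒ r1c3=2.

Answer: 3 1 2 4 / 2 4 1 3 / 1 3 4 2 / 4 2 3 1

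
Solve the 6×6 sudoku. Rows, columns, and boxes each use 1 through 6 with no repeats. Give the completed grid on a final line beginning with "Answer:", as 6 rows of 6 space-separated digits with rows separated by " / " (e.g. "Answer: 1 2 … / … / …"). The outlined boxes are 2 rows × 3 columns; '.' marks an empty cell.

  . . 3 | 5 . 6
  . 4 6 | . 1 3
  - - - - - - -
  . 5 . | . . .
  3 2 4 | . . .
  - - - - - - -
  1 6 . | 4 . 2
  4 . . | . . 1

Step 1. [r5c5∈{3,5}] row 5 places 3 nowhere but r5c5 ⇒ r5c5=3.
Step 2. [r3c4∈{1,2,3,6}] 3 has one home in row 3: r3c4 ⇒ r3c4=3.
Step 3. [r6c5∈{5,6}] 5 has one home in box 6: r6c5, so r6c5=5.
Step 4. [r3c5∈{2,4,6}] r3c5 is the only open cell in row 3 admitting 2, so r3c5=2.
Step 5. [r2c4∈{2}] nothing but 2 survives at r2c4, so r2c4=2.
Step 6. [r4c5∈{6}] r4c5 is down to just 6 ⇒ r4c5=6.
Step 7. [r5c3∈{5}] r5c3 is down to just 5 ⇒ r5c3=5.
Step 8. [r4c6∈{5}] r4c6's peers cover all but 5, so r4c6=5.
Step 9. [r2c1∈{5}] nothing but 5 survives at r2c1. So r2c1=5.
Step 10. [r4c4∈{1}] nothing but 1 survives at r4c4, so r4c4=1.
Step 11. [r1c2∈{1}] r1c2 has the single candidate 1 ⇒ r1c2=1.
Step 12. [r1c5∈{4}] r1c5 is down to just 4 ⇒ r1c5=4.
Step 13. [r6c2∈{3}] r6c2 is down to just 3, so r6c2=3.
Step 14. [r6c3∈{2}] r6c3's peers cover all but 2. So r6c3=2.
Step 15. [r3c3∈{1}] r3c3 is down to just 1. So r3c3=1.
Step 16. [r1c1∈{2}] r1c1 has the single candidate 2, so r1c1=2.
Step 17. [r3c6∈{4}] r3c6 has the single candidate 4. So r3c6=4.
Step 18. [r3c1∈{6}] only 6 remains possible at r3c1. So r3c1=6.
Step 19. [r6c4∈{6}] only 6 remains possible at r6c4. So r6c4=6.

Answer: 2 1 3 5 4 6 / 5 4 6 2 1 3 / 6 5 1 3 2 4 / 3 2 4 1 6 5 / 1 6 5 4 3 2 / 4 3 2 6 5 1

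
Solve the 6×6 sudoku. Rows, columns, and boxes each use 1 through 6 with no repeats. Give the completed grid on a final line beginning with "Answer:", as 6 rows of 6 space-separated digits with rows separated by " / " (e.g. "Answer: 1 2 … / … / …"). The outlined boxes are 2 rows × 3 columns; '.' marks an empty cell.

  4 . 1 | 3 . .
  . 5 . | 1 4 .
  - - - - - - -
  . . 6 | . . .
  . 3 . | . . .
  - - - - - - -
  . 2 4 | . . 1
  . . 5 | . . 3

Step 1. [r4c3∈{2}] nothing but 2 survives at r4c3. So r4c3=2.
Step 2. [r1c2∈{6}] r1c2's peers cover all but 6, so r1c2=6.
Step 3. [r6c4∈{2,4,6}] row 6 places 4 nowhere but r6c4, so r6c4=4.
Step 4. [r3c4∈{2,5}] col 4 places 2 nowhere but r3c4 ⇒ r3c4=2.
Step 5. [r4c6∈{4,5,6}] across row 4, 4 lands solely at r4c6, so r4c6=4.
Step 6. [r3c6∈{5}] r3c6 is down to just 5, so r3c6=5.
Step 7. [r3c1∈{1}] nothing but 1 survives at r3c1. So r3c1=1.
Step 8. [r5c4∈{5,6}] in col 4, 5 fits only at r5c4, so r5c4=5.
Step 9. [r5c5∈{6}] r5c5's peers cover all but 6 ⇒ r5c5=6.
Step 10. [r2c1∈{2,3}] across col 1, 2 lands solely at r2c1. So r2c1=2.
Step 11. [r1c6∈{2}] only 2 remains possible at r1c6, so r1c6=2.
Step 12. [r6c1∈{6}] nothing but 6 survives at r6c1, so r6c1=6.
Step 13. [r3c2∈{4}] r3c2 is down to just 4 ⇒ r3c2=4.
Step 14. [r1c5∈{5}] r1c5's peers cover all but 5, so r1c5=5.
Step 15. [r6c5∈{2}] r6c5 is down to just 2 ⇒ r6c5=2.
Step 16. [r4c5∈{1}] r4c5 has the single candidate 1, so r4c5=1.
Step 17. [r3c5∈{3}] r3c5 is down to just 3, so r3c5=3.
Step 18. [r2c3∈{3}] r2c3 is down to just 3 ⇒ r2c3=3.
Step 19. [r6c2∈{1}] r6c2 is down to just 1. So r6c2=1.
Step 20. [r4c1∈{5}] r4c1's peers cover all but 5. So r4c1=5.
Step 21. [r4c4∈{6}] r4c4 is down to just 6. So r4c4=6.
Step 22. [r2c6∈{6}] r2c6's peers cover all but 6 ⇒ r2c6=6.
Step 23. [r5c1∈{3}] r5c1 is down to just 3, so r5c1=3.

Answer: 4 6 1 3 5 2 / 2 5 3 1 4 6 / 1 4 6 2 3 5 / 5 3 2 6 1 4 / 3 2 4 5 6 1 / 6 1 5 4 2 3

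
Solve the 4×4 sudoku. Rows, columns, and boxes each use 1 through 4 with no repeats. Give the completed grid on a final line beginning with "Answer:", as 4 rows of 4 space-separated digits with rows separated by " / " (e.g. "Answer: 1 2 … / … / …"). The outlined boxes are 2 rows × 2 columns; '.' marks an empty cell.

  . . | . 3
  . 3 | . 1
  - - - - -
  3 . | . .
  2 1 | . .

Step 1. [r4c4∈{4}] r4c4 is down to just 4. So r4c4=4.
Step 2. [r2c1∈{4}] only 4 remains possible at r2c1. So r2c1=4.
Step 3. [r2c3∈{2}] r2c3 has the single candidate 2 ⇒ r2c3=2.
Step 4. [r4c3∈{3}] r4c3's peers cover all but 3, so r4c3=3.
Step 5. [r3c4∈{2}] r3c4 is down to just 2, so r3c4=2.
Step 6. [r1c1∈{1}] nothing but 1 survives at r1c1, so r1c1=1.
Step 7. [r3c2∈{4}] r3c2 is down to just 4. So r3c2=4.
Step 8. [r1c3∈{4}] r1c3 has the single candidate 4, so r1c3=4.
Step 9. [r1c2∈{2}] r1c2 has the single candidate 2, so r1c2=2.
Step 10. [r3c3∈{1}] r3c3's peers cover all but 1 ⇒ r3c3=1.

Answer: 1 2 4 3 / 4 3 2 1 / 3 4 1 2 / 2 1 3 4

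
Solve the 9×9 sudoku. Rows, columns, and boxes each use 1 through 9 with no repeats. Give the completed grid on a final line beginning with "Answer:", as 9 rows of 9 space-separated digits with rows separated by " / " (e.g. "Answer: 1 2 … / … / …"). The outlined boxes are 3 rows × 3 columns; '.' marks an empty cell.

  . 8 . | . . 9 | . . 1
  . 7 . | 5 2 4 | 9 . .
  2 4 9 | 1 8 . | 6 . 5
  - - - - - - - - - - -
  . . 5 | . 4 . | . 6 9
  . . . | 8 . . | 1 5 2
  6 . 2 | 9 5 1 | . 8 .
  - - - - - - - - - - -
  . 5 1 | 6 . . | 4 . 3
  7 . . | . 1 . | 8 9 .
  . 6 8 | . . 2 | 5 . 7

Step 1. [r6c2∈{3}] nothing but 3 survives at r6c2, so r6c2=3.
Step 2. [r2c8∈{3}] r2c8 has the single candidate 3 ⇒ r2c8=3.
Step 3. [r3c6∈{3,7}] in row 3, 3 fits only at r3c6 ⇒ r3c6=3.
Step 4. [r4c6∈{7}] nothing but 7 survives at r4c6. So r4c6=7.
Step 5. [r5c5∈{3,6}] 3 has one home in row 5: r5c5 ⇒ r5c5=3.
Step 6. [r7c1∈{9}] r7c1 is down to just 9, so r7c1=9.
Step 7. [r1c4∈{7}] r1c4 is down to just 7. So r1c4=7.
Step 8. [r5c1∈{4}] r5c1's peers cover all but 4 ⇒ r5c1=4.
Step 9. [r9c1∈{3}] nothing but 3 survives at r9c1 ⇒ r9c1=3.
Step 10. [r4c2∈{1}] r4c2 has the single candidate 1, so r4c2=1.
Step 11. [r8c4∈{3,4}] row 8 places 3 nowhere but r8c4 ⇒ r8c4=3.
Step 12. [r1c8∈{2,4}] in row 1, 4 fits only at r1c8 ⇒ r1c8=4.
Step 13. [r1c3∈{3,6}] in row 1, 3 fits only at r1c3 ⇒ r1c3=3.
Step 14. [r4c7∈{3}] nothing but 3 survives at r4c7, so r4c7=3.
Step 15. [r8c6∈{5}] r8c6 has the single candidate 5, so r8c6=5.
Step 16. [r1c1∈{5}] only 5 remains possible at r1c1 ⇒ r1c1=5.
Step 17. [r8c9∈{6}] nothing but 6 survives at r8c9, so r8c9=6.
Step 18. [r6c7∈{7}] only 7 remains possible at r6c7. So r6c7=7.
Step 19. [r5c6∈{6}] r5c6 has the single candidate 6 ⇒ r5c6=6.
Step 20. [r7c8∈{2}] only 2 remains possible at r7c8. So r7c8=2.
Step 21. [r4c4∈{2}] r4c4's peers cover all but 2, so r4c4=2.
Step 22. [r7c5∈{7}] r7c5 has the single candidate 7, so r7c5=7.
Step 23. [r4c1∈{8}] r4c1 is down to just 8, so r4c1=8.
Step 24. [r9c5∈{9}] r9c5 is down to just 9 ⇒ r9c5=9.
Step 25. [r8c3∈{4}] only 4 remains possible at r8c3. So r8c3=4.
Step 26. [r2c9∈{8}] r2c9's peers cover all but 8 ⇒ r2c9=8.
Step 27. [r6c9∈{4}] only 4 remains possible at r6c9, so r6c9=4.
Step 28. [r5c2∈{9}] nothing but 9 survives at r5c2. So r5c2=9.
Step 29. [r9c8∈{1}] only 1 remains possible at r9c8 ⇒ r9c8=1.
Step 30. [r5c3∈{7}] r5c3's peers cover all but 7 ⇒ r5c3=7.
Step 31. [r9c4∈{4}] r9c4's peers cover all but 4. So r9c4=4.
Step 32. [r8c2∈{2}] r8c2 has the single candidate 2. So r8c2=2.
Step 33. [r2c3∈{6}] r2c3 is down to just 6 ⇒ r2c3=6.
Step 34. [r1c5∈{6}] r1c5 is down to just 6 ⇒ r1c5=6.
Step 35. [r2c1∈{1}] r2c1's peers cover all but 1, so r2c1=1.
Step 36. [r7c6∈{8}] r7c6's peers cover all but 8, so r7c6=8.
Step 37. [r1c7∈{2}] nothing but 2 survives at r1c7. So r1c7=2.
Step 38. [r3c8∈{7}] only 7 remains possible at r3c8. So r3c8=7.

Answer: 5 8 3 7 6 9 2 4 1 / 1 7 6 5 2 4 9 3 8 / 2 4 9 1 8 3 6 7 5 / 8 1 5 2 4 7 3 6 9 / 4 9 7 8 3 6 1 5 2 / 6 3 2 9 5 1 7 8 4 / 9 5 1 6 7 8 4 2 3 / 7 2 4 3 1 5 8 9 6 / 3 6 8 4 9 2 5 1 7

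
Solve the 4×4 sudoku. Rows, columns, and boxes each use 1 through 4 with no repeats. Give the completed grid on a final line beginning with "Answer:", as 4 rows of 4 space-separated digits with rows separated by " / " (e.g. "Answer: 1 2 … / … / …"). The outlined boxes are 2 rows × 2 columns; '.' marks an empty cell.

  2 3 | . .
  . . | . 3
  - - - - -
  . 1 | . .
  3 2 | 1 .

Step 1. [r3c1∈{4}] r3c1's peers cover all but 4. So r3c1=4.
Step 2. [r2c3∈{2,4}] row 2 places 2 nowhere but r2c3, so r2c3=2.
Step 3. [r1c4∈{1,4}] in row 1, 1 fits only at r1c4 ⇒ r1c4=1.
Step 4. [r1c3∈{4}] nothing but 4 survives at r1c3, so r1c3=4.
Step 5. [r3c3∈{3}] r3c3 has the single candidate 3 ⇒ r3c3=3.
Step 6. [r4c4∈{4}] r4c4 has the single candidate 4. So r4c4=4.
Step 7. [r2c1∈{1}] r2c1 is down to just 1. So r2c1=1.
Step 8. [r3c4∈{2}] r3c4 is down to just 2, so r3c4=2.
Step 9. [r2c2∈{4}] r2c2 is down to just 4, so r2c2=4.

Answer: 2 3 4 1 / 1 4 2 3 / 4 1 3 2 / 3 2 1 4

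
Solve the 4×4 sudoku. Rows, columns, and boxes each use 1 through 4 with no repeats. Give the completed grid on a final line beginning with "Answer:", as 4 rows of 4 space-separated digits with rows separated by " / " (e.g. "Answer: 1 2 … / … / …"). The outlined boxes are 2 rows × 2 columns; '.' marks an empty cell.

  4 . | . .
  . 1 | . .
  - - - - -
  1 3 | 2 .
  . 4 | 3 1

Step 1. [r2c1∈{2,3}] in col 1, 3 fits only at r2c1. So r2c1=3.
Step 2. [r2c4∈{2,4}] r2c4 is the only open cell in row 2 admitting 2, so r2c4=2.
Step 3. [r1c2∈{2}] r1c2's peers cover all but 2 ⇒ r1c2=2.
Step 4. [r4c1∈{2}] nothing but 2 survives at r4c1 ⇒ r4c1=2.
Step 5. [r1c3∈{1}] r1c3 is down to just 1. So r1c3=1.
Step 6. [r1c4∈{3}] r1c4 is down to just 3. So r1c4=3.
Step 7. [r2c3∈{4}] only 4 remains possible at r2c3. So r2c3=4.
Step 8. [r3c4∈{4}] only 4 remains possible at r3c4. So r3c4=4.

Answer: 4 2 1 3 / 3 1 4 2 / 1 3 2 4 / 2 4 3 1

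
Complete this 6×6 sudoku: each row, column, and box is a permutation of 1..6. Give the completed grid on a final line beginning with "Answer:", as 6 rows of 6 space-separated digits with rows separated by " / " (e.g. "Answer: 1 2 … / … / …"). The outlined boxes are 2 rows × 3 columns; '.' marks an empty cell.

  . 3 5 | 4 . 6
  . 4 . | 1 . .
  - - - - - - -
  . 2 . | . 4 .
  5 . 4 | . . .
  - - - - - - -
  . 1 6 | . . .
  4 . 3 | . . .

Step 1. [r1c5∈{2}] only 2 remains possible at r1c5. So r1c5=2.
Step 2. [r3c1∈{1,3,6}] 3 has one home in col 1: r3c1 ⇒ r3c1=3.
Step 3. [r3c4∈{5,6}] r3c4 is the only open cell in row 3 admitting 6. So r3c4=6.
Step 4. [r3c6∈{1,5}] in row 3, 5 fits only at r3c6, so r3c6=5.
Step 5. [r2c5∈{3,5}] r2c5 is the only open cell in row 2 admitting 5. So r2c5=5.
Step 6. [r5c5∈{3}] r5c5 is down to just 3, so r5c5=3.
Step 7. [r5c1∈{2}] nothing but 2 survives at r5c1 ⇒ r5c1=2.
Step 8. [r4c5∈{1}] r4c5 has the single candidate 1, so r4c5=1.
Step 9. [r4c4∈{2,3}] r4c4 is the only open cell in col 4 admitting 3, so r4c4=3.
Step 10. [r6c4∈{2,5}] in col 4, 2 fits only at r6c4. So r6c4=2.
Step 11. [r6c5∈{6}] r6c5 has the single candidate 6. So r6c5=6.
Step 12. [r5c6∈{4}] r5c6's peers cover all but 4 ⇒ r5c6=4.
Step 13. [r2c3∈{2}] r2c3 has the single candidate 2 ⇒ r2c3=2.
Step 14. [r4c6∈{2}] r4c6's peers cover all but 2. So r4c6=2.
Step 15. [r2c1∈{6}] r2c1 has the single candidate 6 ⇒ r2c1=6.
Step 16. [r5c4∈{5}] r5c4 has the single candidate 5 ⇒ r5c4=5.
Step 17. [r3c3∈{1}] nothing but 1 survives at r3c3, so r3c3=1.
Step 18. [r6c2∈{5}] r6c2's peers cover all but 5. So r6c2=5.
Step 19. [r4c2∈{6}] r4c2 is down to just 6 ⇒ r4c2=6.
Step 20. [r6c6∈{1}] r6c6 has the single candidate 1 ⇒ r6c6=1.
Step 21. [r1c1∈{1}] r1c1's peers cover all but 1, so r1c1=1.
Step 22. [r2c6∈{3}] nothing but 3 survives at r2c6. So r2c6=3.

Answer: 1 3 5 4 2 6 / 6 4 2 1 5 3 / 3 2 1 6 4 5 / 5 6 4 3 1 2 / 2 1 6 5 3 4 / 4 5 3 2 6 1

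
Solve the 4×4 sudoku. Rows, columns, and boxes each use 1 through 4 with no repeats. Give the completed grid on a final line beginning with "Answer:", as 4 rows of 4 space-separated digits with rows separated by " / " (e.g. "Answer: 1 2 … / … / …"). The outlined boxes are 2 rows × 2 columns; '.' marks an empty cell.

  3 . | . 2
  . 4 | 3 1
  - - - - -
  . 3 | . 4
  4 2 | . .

Step 1. [r3c3∈{1,2}] 2 has one home in row 3: r3c3, so r3c3=2.
Step 2. [r1c2∈{1}] r1c2 is down to just 1 ⇒ r1c2=1.
Step 3. [r1c3∈{4}] only 4 remains possible at r1c3 ⇒ r1c3=4.
Step 4. [r4c4∈{3}] r4c4's peers cover all but 3 ⇒ r4c4=3.
Step 5. [r4c3∈{1}] nothing but 1 survives at r4c3 ⇒ r4c3=1.
Step 6. [r2c1∈{2}] r2c1's peers cover all but 2 ⇒ r2c1=2.
Step 7. [r3c1∈{1}] r3c1 has the single candidate 1 ⇒ r3c1=1.

Answer: 3 1 4 2 / 2 4 3 1 / 1 3 2 4 / 4 2 1 3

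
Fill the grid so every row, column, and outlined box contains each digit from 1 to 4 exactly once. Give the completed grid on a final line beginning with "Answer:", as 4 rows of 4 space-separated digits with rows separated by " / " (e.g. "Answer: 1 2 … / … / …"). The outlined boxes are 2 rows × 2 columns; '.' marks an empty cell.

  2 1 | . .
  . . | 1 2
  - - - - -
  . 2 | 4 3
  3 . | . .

Step 1. [r4c2∈{4}] r4c2 is down to just 4 ⇒ r4c2=4.
Step 2. [r1c4∈{4}] r1c4's peers cover all but 4, so r1c4=4.
Step 3. [r1c3∈{3}] r1c3's peers cover all but 3. So r1c3=3.
Step 4. [r2c1∈{4}] nothing but 4 survives at r2c1 ⇒ r2c1=4.
Step 5. [r2c2∈{3}] only 3 remains possible at r2c2, so r2c2=3.
Step 6. [r4c4∈{1}] r4c4 is down to just 1 ⇒ r4c4=1.
Step 7. [r3c1∈{1}] r3c1 has the single candidate 1. So r3c1=1.
Step 8. [r4c3∈{2}] r4c3 has the single candidate 2, so r4c3=2.

Answer: 2 1 3 4 / 4 3 1 2 / 1 2 4 3 / 3 4 2 1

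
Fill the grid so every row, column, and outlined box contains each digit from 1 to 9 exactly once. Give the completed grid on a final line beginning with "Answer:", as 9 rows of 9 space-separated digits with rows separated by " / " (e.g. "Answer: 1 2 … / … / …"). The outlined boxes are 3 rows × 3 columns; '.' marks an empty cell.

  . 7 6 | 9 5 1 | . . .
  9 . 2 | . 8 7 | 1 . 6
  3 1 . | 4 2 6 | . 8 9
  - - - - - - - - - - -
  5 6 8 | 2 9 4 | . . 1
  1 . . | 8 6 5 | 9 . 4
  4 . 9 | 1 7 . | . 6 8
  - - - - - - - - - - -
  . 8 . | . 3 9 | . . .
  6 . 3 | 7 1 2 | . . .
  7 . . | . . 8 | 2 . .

Step 1. [r8c9∈{5}] r8c9's peers cover all but 5, so r8c9=5.
Step 2. [r2c8∈{3,4,5}] 5 has one home in col 8: r2c8, so r2c8=5.
Step 3. [r9c2∈{4,5,9}] in col 2, 5 fits only at r9c2, so r9c2=5.
Step 4. [r5c8∈{2,3,7}] in box 6, 2 fits only at r5c8. So r5c8=2.
Step 5. [r9c8∈{1,3,4,9}] in row 9, 9 fits only at r9c8. So r9c8=9.
Step 6. [r8c8∈{4}] r8c8 has the single candidate 4 ⇒ r8c8=4.
Step 7. [r1c8∈{3}] only 3 remains possible at r1c8 ⇒ r1c8=3.
Step 8. [r4c7∈{3,7}] 3 has one home in row 4: r4c7. So r4c7=3.
Step 9. [r7c8∈{1,7}] in col 8, 1 fits only at r7c8 ⇒ r7c8=1.
Step 10. [r7c7∈{6,7}] col 7 places 6 nowhere but r7c7 ⇒ r7c7=6.
Step 11. [r6c6∈{3}] r6c6 is down to just 3, so r6c6=3.
Step 12. [r9c3∈{1,4}] in row 9, 1 fits only at r9c3. So r9c3=1.
Step 13. [r7c3∈{4}] r7c3 has the single candidate 4. So r7c3=4.
Step 14. [r7c1∈{2}] r7c1 has the single candidate 2 ⇒ r7c1=2.
Step 15. [r9c4∈{6}] r9c4 is down to just 6, so r9c4=6.
Step 16. [r7c9∈{7}] r7c9's peers cover all but 7. So r7c9=7.
Step 17. [r1c7∈{4}] r1c7 is down to just 4 ⇒ r1c7=4.
Step 18. [r6c7∈{5}] r6c7 is down to just 5, so r6c7=5.
Step 19. [r1c1∈{8}] r1c1 has the single candidate 8. So r1c1=8.
Step 20. [r7c4∈{5}] r7c4's peers cover all but 5. So r7c4=5.
Step 21. [r5c2∈{3}] nothing but 3 survives at r5c2 ⇒ r5c2=3.
Step 22. [r3c7∈{7}] nothing but 7 survives at r3c7. So r3c7=7.
Step 23. [r2c2∈{4}] r2c2's peers cover all but 4, so r2c2=4.
Step 24. [r3c3∈{5}] r3c3 has the single candidate 5, so r3c3=5.
Step 25. [r4c8∈{7}] r4c8 is down to just 7. So r4c8=7.
Step 26. [r8c7∈{8}] r8c7's peers cover all but 8 ⇒ r8c7=8.
Step 27. [r2c4∈{3}] r2c4 has the single candidate 3. So r2c4=3.
Step 28. [r8c2∈{9}] r8c2 has the single candidate 9, so r8c2=9.
Step 29. [r5c3∈{7}] r5c3 has the single candidate 7, so r5c3=7.
Step 30. [r9c9∈{3}] r9c9 has the single candidate 3 ⇒ r9c9=3.
Step 31. [r9c5∈{4}] nothing but 4 survives at r9c5 ⇒ r9c5=4.
Step 32. [r1c9∈{2}] r1c9 is down to just 2 ⇒ r1c9=2.
Step 33. [r6c2∈{2}] r6c2 is down to just 2, so r6c2=2.

Answer: 8 7 6 9 5 1 4 3 2 / 9 4 2 3 8 7 1 5 6 / 3 1 5 4 2 6 7 8 9 / 5 6 8 2 9 4 3 7 1 / 1 3 7 8 6 5 9 2 4 / 4 2 9 1 7 3 5 6 8 / 2 8 4 5 3 9 6 1 7 / 6 9 3 7 1 2 8 4 5 / 7 5 1 6 4 8 2 9 3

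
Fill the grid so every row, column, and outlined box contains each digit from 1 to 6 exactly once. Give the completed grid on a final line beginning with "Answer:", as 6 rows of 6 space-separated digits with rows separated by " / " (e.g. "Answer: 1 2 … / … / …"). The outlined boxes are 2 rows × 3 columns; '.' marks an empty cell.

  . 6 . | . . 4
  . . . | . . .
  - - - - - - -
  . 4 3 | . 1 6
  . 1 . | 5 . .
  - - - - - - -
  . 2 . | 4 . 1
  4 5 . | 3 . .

Step 1. [r2c6∈{2,3,5}] in col 6, 5 fits only at r2c6. So r2c6=5.
Step 2. [r3c4∈{2}] only 2 remains possible at r3c4. So r3c4=2.
Step 3. [r5c3∈{6}] r5c3 has the single candidate 6, so r5c3=6.
Step 4. [r4c3∈{2}] nothing but 2 survives at r4c3. So r4c3=2.
Step 5. [r2c2∈{3}] r2c2 is down to just 3 ⇒ r2c2=3.
Step 6. [r1c4∈{1}] r1c4 has the single candidate 1. So r1c4=1.
Step 7. [r6c5∈{2,6}] r6c5 is the only open cell in row 6 admitting 6 ⇒ r6c5=6.
Step 8. [r2c1∈{1,2}] across col 1, 1 lands solely at r2c1 ⇒ r2c1=1.
Step 9. [r1c1∈{2,5}] 2 has one home in col 1: r1c1 ⇒ r1c1=2.
Step 10. [r4c6∈{3}] nothing but 3 survives at r4c6, so r4c6=3.
Step 11. [r6c6∈{2}] r6c6 has the single candidate 2. So r6c6=2.
Step 12. [r5c5∈{5}] r5c5 has the single candidate 5. So r5c5=5.
Step 13. [r3c1∈{5}] r3c1 has the single candidate 5. So r3c1=5.
Step 14. [r2c3∈{4}] r2c3's peers cover all but 4. So r2c3=4.
Step 15. [r2c4∈{6}] nothing but 6 survives at r2c4. So r2c4=6.
Step 16. [r4c1∈{6}] only 6 remains possible at r4c1, so r4c1=6.
Step 17. [r6c3∈{1}] r6c3's peers cover all but 1, so r6c3=1.
Step 18. [r5c1∈{3}] only 3 remains possible at r5c1. So r5c1=3.
Step 19. [r4c5∈{4}] r4c5's peers cover all but 4. So r4c5=4.
Step 20. [r2c5∈{2}] only 2 remains possible at r2c5. So r2c5=2.
Step 21. [r1c5∈{3}] only 3 remains possible at r1c5, so r1c5=3.
Step 22. [r1c3∈{5}] r1c3's peers cover all but 5, so r1c3=5.

Answer: 2 6 5 1 3 4 / 1 3 4 6 2 5 / 5 4 3 2 1 6 / 6 1 2 5 4 3 / 3 2 6 4 5 1 / 4 5 1 3 6 2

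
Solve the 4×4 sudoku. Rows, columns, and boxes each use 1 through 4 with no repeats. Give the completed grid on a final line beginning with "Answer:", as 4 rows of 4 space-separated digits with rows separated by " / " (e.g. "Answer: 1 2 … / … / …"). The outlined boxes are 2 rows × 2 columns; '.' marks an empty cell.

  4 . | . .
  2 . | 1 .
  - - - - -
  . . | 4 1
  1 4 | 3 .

Step 1. [r2c2∈{3}] only 3 remains possible at r2c2. So r2c2=3.
Step 2. [r1c3∈{2}] r1c3 has the single candidate 2 ⇒ r1c3=2.
Step 3. [r1c2∈{1}] r1c2's peers cover all but 1 ⇒ r1c2=1.
Step 4. [r2c4∈{4}] r2c4 has the single candidate 4, so r2c4=4.
Step 5. [r3c2∈{2}] r3c2's peers cover all but 2, so r3c2=2.
Step 6. [r1c4∈{3}] r1c4 is down to just 3. So r1c4=3.
Step 7. [r4c4∈{2}] only 2 remains possible at r4c4, so r4c4=2.
Step 8. [r3c1∈{3}] r3c1 has the single candidate 3, so r3c1=3.

Answer: 4 1 2 3 / 2 3 1 4 / 3 2 4 1 / 1 4 3 2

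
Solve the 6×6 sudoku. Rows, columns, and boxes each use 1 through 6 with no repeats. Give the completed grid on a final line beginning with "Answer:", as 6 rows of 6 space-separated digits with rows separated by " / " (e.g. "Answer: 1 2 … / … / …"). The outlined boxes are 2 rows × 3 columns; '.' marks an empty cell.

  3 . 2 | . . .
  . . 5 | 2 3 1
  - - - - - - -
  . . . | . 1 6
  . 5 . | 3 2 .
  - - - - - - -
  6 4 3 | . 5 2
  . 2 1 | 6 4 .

Step 1. [r4c6∈{4}] only 4 remains possible at r4c6. So r4c6=4.
Step 2. [r2c1∈{4}] only 4 remains possible at r2c1 ⇒ r2c1=4.
Step 3. [r1c4∈{4,5}] in row 1, 4 fits only at r1c4, so r1c4=4.
Step 4. [r2c2∈{6}] r2c2's peers cover all but 6, so r2c2=6.
Step 5. [r1c2∈{1}] nothing but 1 survives at r1c2 ⇒ r1c2=1.
Step 6. [r1c6∈{5}] only 5 remains possible at r1c6 ⇒ r1c6=5.
Step 7. [r6c6∈{3}] nothing but 3 survives at r6c6. So r6c6=3.
Step 8. [r3c1∈{2}] r3c1 has the single candidate 2. So r3c1=2.
Step 9. [r4c1∈{1}] only 1 remains possible at r4c1, so r4c1=1.
Step 10. [r4c3∈{6}] nothing but 6 survives at r4c3 ⇒ r4c3=6.
Step 11. [r3c3∈{4}] r3c3 is down to just 4, so r3c3=4.
Step 12. [r6c1∈{5}] nothing but 5 survives at r6c1. So r6c1=5.
Step 13. [r5c4∈{1}] r5c4's peers cover all but 1 ⇒ r5c4=1.
Step 14. [r1c5∈{6}] only 6 remains possible at r1c5, so r1c5=6.
Step 15. [r3c2∈{3}] r3c2's peers cover all but 3, so r3c2=3.
Step 16. [r3c4∈{5}] r3c4's peers cover all but 5, so r3c4=5.

Answer: 3 1 2 4 6 5 / 4 6 5 2 3 1 / 2 3 4 5 1 6 / 1 5 6 3 2 4 / 6 4 3 1 5 2 / 5 2 1 6 4 3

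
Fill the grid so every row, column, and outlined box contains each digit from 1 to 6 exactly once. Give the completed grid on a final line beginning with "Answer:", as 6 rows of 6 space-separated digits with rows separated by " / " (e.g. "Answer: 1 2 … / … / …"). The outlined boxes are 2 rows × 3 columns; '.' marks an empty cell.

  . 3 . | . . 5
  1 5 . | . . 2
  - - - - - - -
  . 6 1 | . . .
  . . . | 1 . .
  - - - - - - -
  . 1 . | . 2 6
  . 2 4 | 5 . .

Step 1. [r1c1∈{2,4,6}] box 1 places 4 nowhere but r1c1, so r1c1=4.
Step 2. [r4c5∈{3,4,5,6}] in row 4, 6 fits only at r4c5, so r4c5=6.
Step 3. [r3c4∈{2,3,4}] col 4 places 2 nowhere but r3c4, so r3c4=2.
Step 4. [r4c1∈{2,3,5}] col 1 places 2 nowhere but r4c1, so r4c1=2.
Step 5. [r4c3∈{3,5}] r4c3 is the only open cell in row 4 admitting 5 ⇒ r4c3=5.
Step 6. [r4c6∈{3,4}] row 4 places 3 nowhere but r4c6, so r4c6=3.
Step 7. [r5c3∈{3}] r5c3's peers cover all but 3, so r5c3=3.
Step 8. [r2c4∈{3,4,6}] r2c4 is the only open cell in col 4 admitting 3. So r2c4=3.
Step 9. [r3c5∈{4,5}] across row 3, 5 lands solely at r3c5 ⇒ r3c5=5.
Step 10. [r1c5∈{1}] nothing but 1 survives at r1c5. So r1c5=1.
Step 11. [r1c3∈{2,6}] r1c3 is the only open cell in row 1 admitting 2, so r1c3=2.
Step 12. [r5c1∈{5}] r5c1 has the single candidate 5, so r5c1=5.
Step 13. [r1c4∈{6}] only 6 remains possible at r1c4, so r1c4=6.
Step 14. [r6c6∈{1}] only 1 remains possible at r6c6 ⇒ r6c6=1.
Step 15. [r4c2∈{4}] r4c2 is down to just 4 ⇒ r4c2=4.
Step 16. [r6c5∈{3}] r6c5's peers cover all but 3, so r6c5=3.
Step 17. [r3c6∈{4}] r3c6 is down to just 4 ⇒ r3c6=4.
Step 18. [r3c1∈{3}] nothing but 3 survives at r3c1. So r3c1=3.
Step 19. [r6c1∈{6}] r6c1 is down to just 6. So r6c1=6.
Step 20. [r2c5∈{4}] only 4 remains possible at r2c5. So r2c5=4.
Step 21. [r5c4∈{4}] only 4 remains possible at r5c4 ⇒ r5c4=4.
Step 22. [r2c3∈{6}] nothing but 6 survives at r2c3 ⇒ r2c3=6.

Answer: 4 3 2 6 1 5 / 1 5 6 3 4 2 / 3 6 1 2 5 4 / 2 4 5 1 6 3 / 5 1 3 4 2 6 / 6 2 4 5 3 1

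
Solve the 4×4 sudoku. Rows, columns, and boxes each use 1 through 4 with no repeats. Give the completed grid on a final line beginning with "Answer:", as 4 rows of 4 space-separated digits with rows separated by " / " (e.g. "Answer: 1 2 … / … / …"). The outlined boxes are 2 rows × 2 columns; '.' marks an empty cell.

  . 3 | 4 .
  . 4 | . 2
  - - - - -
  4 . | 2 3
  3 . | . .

Step 1. [r1c4∈{1}] only 1 remains possible at r1c4. So r1c4=1.
Step 2. [r4c3∈{1}] nothing but 1 survives at r4c3. So r4c3=1.
Step 3. [r3c2∈{1}] r3c2 has the single candidate 1, so r3c2=1.
Step 4. [r2c3∈{3}] r2c3's peers cover all but 3, so r2c3=3.
Step 5. [r2c1∈{1}] nothing but 1 survives at r2c1 ⇒ r2c1=1.
Step 6. [r1c1∈{2}] r1c1's peers cover all but 2, so r1c1=2.
Step 7. [r4c4∈{4}] r4c4 has the single candidate 4 ⇒ r4c4=4.
Step 8. [r4c2∈{2}] r4c2 is down to just 2, so r4c2=2.

Answer: 2 3 4 1 / 1 4 3 2 / 4 1 2 3 / 3 2 1 4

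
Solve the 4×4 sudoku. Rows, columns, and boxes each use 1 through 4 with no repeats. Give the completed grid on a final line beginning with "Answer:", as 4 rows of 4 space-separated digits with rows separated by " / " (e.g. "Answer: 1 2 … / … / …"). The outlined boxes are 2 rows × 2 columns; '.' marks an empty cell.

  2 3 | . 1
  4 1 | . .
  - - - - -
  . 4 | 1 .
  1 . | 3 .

Step 1. [r3c4∈{2}] r3c4's peers cover all but 2, so r3c4=2.
Step 2. [r2c4∈{3}] only 3 remains possible at r2c4 ⇒ r2c4=3.
Step 3. [r4c2∈{2}] r4c2 is down to just 2 ⇒ r4c2=2.
Step 4. [r2c3∈{2}] nothing but 2 survives at r2c3 ⇒ r2c3=2.
Step 5. [r1c3∈{4}] nothing but 4 survives at r1c3. So r1c3=4.
Step 6. [r3c1∈{3}] r3c1's peers cover all but 3 ⇒ r3c1=3.
Step 7. [r4c4∈{4}] r4c4 has the single candidate 4, so r4c4=4.

Answer: 2 3 4 1 / 4 1 2 3 / 3 4 1 2 / 1 2 3 4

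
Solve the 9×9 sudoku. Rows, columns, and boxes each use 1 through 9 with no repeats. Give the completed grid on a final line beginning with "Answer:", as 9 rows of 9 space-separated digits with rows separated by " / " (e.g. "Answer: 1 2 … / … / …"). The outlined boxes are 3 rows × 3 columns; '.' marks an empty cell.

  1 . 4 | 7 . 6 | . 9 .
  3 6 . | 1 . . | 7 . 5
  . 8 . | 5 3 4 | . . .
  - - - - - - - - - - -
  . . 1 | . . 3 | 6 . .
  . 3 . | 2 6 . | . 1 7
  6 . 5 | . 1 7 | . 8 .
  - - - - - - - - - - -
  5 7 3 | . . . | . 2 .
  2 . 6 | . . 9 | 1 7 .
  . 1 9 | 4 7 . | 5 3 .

Step 1. [r7c5∈{8}] r7c5 has the single candidate 8, so r7c5=8.
Step 2. [r4c5∈{4,5,9}] col 5 places 4 nowhere but r4c5 ⇒ r4c5=4.
Step 3. [r1c5∈{2}] nothing but 2 survives at r1c5, so r1c5=2.
Step 4. [r5c1∈{4,8,9}] in col 1, 4 fits only at r5c1. So r5c1=4.
Step 5. [r5c7∈{9}] only 9 remains possible at r5c7. So r5c7=9.
Step 6. [r4c9∈{2}] nothing but 2 survives at r4c9. So r4c9=2.
Step 7. [r9c9∈{6,8}] r9c9 is the only open cell in row 9 admitting 6, so r9c9=6.
Step 8. [r7c7∈{4}] r7c7 has the single candidate 4 ⇒ r7c7=4.
Step 9. [r4c1∈{7,8,9}] 7 has one home in row 4: r4c1, so r4c1=7.
Step 10. [r6c7∈{3}] r6c7 has the single candidate 3. So r6c7=3.
Step 11. [r4c2∈{9}] only 9 remains possible at r4c2, so r4c2=9.
Step 12. [r5c3∈{8}] only 8 remains possible at r5c3, so r5c3=8.
Step 13. [r2c3∈{2}] r2c3's peers cover all but 2, so r2c3=2.
Step 14. [r1c7∈{8}] r1c7 has the single candidate 8 ⇒ r1c7=8.
Step 15. [r7c6∈{1}] r7c6 is down to just 1 ⇒ r7c6=1.
Step 16. [r3c3∈{7}] nothing but 7 survives at r3c3. So r3c3=7.
Step 17. [r5c6∈{5}] only 5 remains possible at r5c6 ⇒ r5c6=5.
Step 18. [r6c2∈{2}] only 2 remains possible at r6c2, so r6c2=2.
Step 19. [r2c5∈{9}] r2c5 has the single candidate 9. So r2c5=9.
Step 20. [r8c2∈{4}] r8c2 has the single candidate 4. So r8c2=4.
Step 21. [r4c4∈{8}] nothing but 8 survives at r4c4. So r4c4=8.
Step 22. [r8c4∈{3}] r8c4 has the single candidate 3, so r8c4=3.
Step 23. [r3c7∈{2}] only 2 remains possible at r3c7. So r3c7=2.
Step 24. [r3c1∈{9}] r3c1 is down to just 9, so r3c1=9.
Step 25. [r9c1∈{8}] nothing but 8 survives at r9c1, so r9c1=8.
Step 26. [r4c8∈{5}] r4c8 is down to just 5. So r4c8=5.
Step 27. [r6c4∈{9}] r6c4 has the single candidate 9, so r6c4=9.
Step 28. [r6c9∈{4}] nothing but 4 survives at r6c9. So r6c9=4.
Step 29. [r3c9∈{1}] nothing but 1 survives at r3c9. So r3c9=1.
Step 30. [r3c8∈{6}] nothing but 6 survives at r3c8. So r3c8=6.
Step 31. [r9c6∈{2}] r9c6 is down to just 2, so r9c6=2.
Step 32. [r8c5∈{5}] nothing but 5 survives at r8c5 ⇒ r8c5=5.
Step 33. [r1c9∈{3}] r1c9 has the single candidate 3, so r1c9=3.
Step 34. [r8c9∈{8}] only 8 remains possible at r8c9. So r8c9=8.
Step 35. [r1c2∈{5}] r1c2 has the single candidate 5 ⇒ r1c2=5.
Step 36. [r7c4∈{6}] r7c4 is down to just 6. So r7c4=6.
Step 37. [r2c6∈{8}] r2c6's peers cover all but 8 ⇒ r2c6=8.
Step 38. [r2c8∈{4}] r2c8 is down to just 4. So r2c8=4.
Step 39. [r7c9∈{9}] nothing but 9 survives at r7c9, so r7c9=9.

Answer: 1 5 4 7 2 6 8 9 3 / 3 6 2 1 9 8 7 4 5 / 9 8 7 5 3 4 2 6 1 / 7 9 1 8 4 3 6 5 2 / 4 3 8 2 6 5 9 1 7 / 6 2 5 9 1 7 3 8 4 / 5 7 3 6 8 1 4 2 9 / 2 4 6 3 5 9 1 7 8 / 8 1 9 4 7 2 5 3 6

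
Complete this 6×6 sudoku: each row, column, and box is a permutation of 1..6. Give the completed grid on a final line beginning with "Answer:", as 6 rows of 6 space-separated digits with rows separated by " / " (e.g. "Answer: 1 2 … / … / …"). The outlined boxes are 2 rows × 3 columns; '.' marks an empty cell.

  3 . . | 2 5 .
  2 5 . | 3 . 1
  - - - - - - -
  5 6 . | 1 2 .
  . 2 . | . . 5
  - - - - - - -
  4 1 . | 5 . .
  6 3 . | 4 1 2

Step 1. [r1c3∈{1,4,6}] in row 1, 1 fits only at r1c3. So r1c3=1.
Step 2. [r1c6∈{4,6}] 6 has one home in row 1: r1c6, so r1c6=6.
Step 3. [r3c6∈{3,4}] r3c6 is the only open cell in col 6 admitting 4. So r3c6=4.
Step 4. [r4c5∈{3,6}] box 4 places 3 nowhere but r4c5 ⇒ r4c5=3.
Step 5. [r2c3∈{4,6}] 6 has one home in row 2: r2c3. So r2c3=6.
Step 6. [r4c1∈{1}] only 1 remains possible at r4c1 ⇒ r4c1=1.
Step 7. [r5c5∈{6}] nothing but 6 survives at r5c5, so r5c5=6.
Step 8. [r5c6∈{3}] r5c6's peers cover all but 3, so r5c6=3.
Step 9. [r1c2∈{4}] only 4 remains possible at r1c2. So r1c2=4.
Step 10. [r3c3∈{3}] r3c3's peers cover all but 3 ⇒ r3c3=3.
Step 11. [r2c5∈{4}] only 4 remains possible at r2c5 ⇒ r2c5=4.
Step 12. [r6c3∈{5}] r6c3's peers cover all but 5 ⇒ r6c3=5.
Step 13. [r4c3∈{4}] nothing but 4 survives at r4c3. So r4c3=4.
Step 14. [r5c3∈{2}] r5c3 has the single candidate 2, so r5c3=2.
Step 15. [r4c4∈{6}] r4c4 is down to just 6 ⇒ r4c4=6.

Answer: 3 4 1 2 5 6 / 2 5 6 3 4 1 / 5 6 3 1 2 4 / 1 2 4 6 3 5 / 4 1 2 5 6 3 / 6 3 5 4 1 2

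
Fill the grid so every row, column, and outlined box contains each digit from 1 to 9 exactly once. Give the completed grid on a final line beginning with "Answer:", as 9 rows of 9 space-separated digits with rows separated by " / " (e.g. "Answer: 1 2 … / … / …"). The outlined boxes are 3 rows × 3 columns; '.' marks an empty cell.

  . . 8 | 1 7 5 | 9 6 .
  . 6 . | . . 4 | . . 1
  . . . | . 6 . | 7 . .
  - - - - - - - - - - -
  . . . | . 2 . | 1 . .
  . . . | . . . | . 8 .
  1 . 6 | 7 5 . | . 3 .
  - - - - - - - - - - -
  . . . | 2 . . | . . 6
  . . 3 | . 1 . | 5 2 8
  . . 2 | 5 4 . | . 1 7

Step 1. [r7c8∈{4,9}] in box 9, 9 fits only at r7c8. So r7c8=9.
Step 2. [r3c6∈{2,3,8,9}] r3c6 is the only open cell in col 6 admitting 2. So r3c6=2.
Step 3. [r7c7∈{3,4}] in box 9, 4 fits only at r7c7, so r7c7=4.
Step 4. [r2c8∈{5}] r2c8's peers cover all but 5, so r2c8=5.
Step 5. [r3c8∈{4}] r3c8 is down to just 4. So r3c8=4.
Step 6. [r6c7∈{2}] nothing but 2 survives at r6c7 ⇒ r6c7=2.
Step 7. [r2c1∈{2,3,7,9}] across row 2, 2 lands solely at r2c1, so r2c1=2.
Step 8. [r3c9∈{3}] r3c9 is down to just 3 ⇒ r3c9=3.
Step 9. [r5c2∈{2,3,4,5,7,9}] 2 has one home in row 5: r5c2 ⇒ r5c2=2.
Step 10. [r3c4∈{8,9}] in row 3, 8 fits only at r3c4 ⇒ r3c4=8.
Step 11. [r7c5∈{3,8}] in col 5, 8 fits only at r7c5 ⇒ r7c5=8.
Step 12. [r2c3∈{7,9}] row 2 places 7 nowhere but r2c3, so r2c3=7.
Step 13. [r5c1∈{3,4,5,7,9}] in row 5, 7 fits only at r5c1, so r5c1=7.
Step 14. [r7c1∈{5}] r7c1 is down to just 5, so r7c1=5.
Step 15. [r3c1∈{9}] r3c1 is down to just 9. So r3c1=9.
Step 16. [r7c6∈{3,7}] 3 has one home in row 7: r7c6 ⇒ r7c6=3.
Step 17. [r8c6∈{6,7,9}] in col 6, 7 fits only at r8c6 ⇒ r8c6=7.
Step 18. [r5c7∈{6}] only 6 remains possible at r5c7, so r5c7=6.
Step 19. [r7c3∈{1}] nothing but 1 survives at r7c3 ⇒ r7c3=1.
Step 20. [r3c3∈{5}] r3c3 has the single candidate 5 ⇒ r3c3=5.
Step 21. [r4c2∈{3,4,5,8,9}] across col 2, 5 lands solely at r4c2. So r4c2=5.
Step 22. [r4c1∈{3,4,8}] in box 4, 3 fits only at r4c1 ⇒ r4c1=3.
Step 23. [r6c2∈{4,8,9}] r6c2 is the only open cell in box 4 admitting 8. So r6c2=8.
Step 24. [r6c6∈{9}] nothing but 9 survives at r6c6. So r6c6=9.
Step 25. [r9c6∈{6}] r9c6 has the single candidate 6 ⇒ r9c6=6.
Step 26. [r6c9∈{4}] r6c9 has the single candidate 4 ⇒ r6c9=4.
Step 27. [r2c5∈{3,9}] 9 has one home in col 5: r2c5. So r2c5=9.
Step 28. [r4c9∈{9}] r4c9's peers cover all but 9, so r4c9=9.
Step 29. [r1c1∈{4}] r1c1 is down to just 4. So r1c1=4.
Step 30. [r4c3∈{4}] r4c3 is down to just 4 ⇒ r4c3=4.
Step 31. [r2c4∈{3}] r2c4 is down to just 3 ⇒ r2c4=3.
Step 32. [r8c2∈{4,9}] across row 8, 4 lands solely at r8c2. So r8c2=4.
Step 33. [r4c8∈{7}] r4c8 has the single candidate 7. So r4c8=7.
Step 34. [r8c4∈{9}] only 9 remains possible at r8c4, so r8c4=9.
Step 35. [r4c4∈{6}] only 6 remains possible at r4c4, so r4c4=6.
Step 36. [r2c7∈{8}] r2c7's peers cover all but 8. So r2c7=8.
Step 37. [r3c2∈{1}] r3c2 has the single candidate 1. So r3c2=1.
Step 38. [r8c1∈{6}] nothing but 6 survives at r8c1. So r8c1=6.
Step 39. [r5c3∈{9}] r5c3 is down to just 9 ⇒ r5c3=9.
Step 40. [r9c7∈{3}] r9c7 has the single candidate 3, so r9c7=3.
Step 41. [r7c2∈{7}] r7c2's peers cover all but 7. So r7c2=7.
Step 42. [r5c9∈{5}] r5c9 has the single candidate 5 ⇒ r5c9=5.
Step 43. [r5c4∈{4}] r5c4's peers cover all but 4, so r5c4=4.
Step 44. [r1c9∈{2}] r1c9 is down to just 2, so r1c9=2.
Step 45. [r5c5∈{3}] r5c5 is down to just 3, so r5c5=3.
Step 46. [r1c2∈{3}] r1c2's peers cover all but 3 ⇒ r1c2=3.
Step 47. [r9c1∈{8}] r9c1 is down to just 8. So r9c1=8.
Step 48. [r4c6∈{8}] nothing but 8 survives at r4c6, so r4c6=8.
Step 49. [r5c6∈{1}] r5c6 has the single candidate 1, so r5c6=1.
Step 50. [r9c2∈{9}] r9c2 is down to just 9, so r9c2=9.

Answer: 4 3 8 1 7 5 9 6 2 / 2 6 7 3 9 4 8 5 1 / 9 1 5 8 6 2 7 4 3 / 3 5 4 6 2 8 1 7 9 / 7 2 9 4 3 1 6 8 5 / 1 8 6 7 5 9 2 3 4 / 5 7 1 2 8 3 4 9 6 / 6 4 3 9 1 7 5 2 8 / 8 9 2 5 4 6 3 1 7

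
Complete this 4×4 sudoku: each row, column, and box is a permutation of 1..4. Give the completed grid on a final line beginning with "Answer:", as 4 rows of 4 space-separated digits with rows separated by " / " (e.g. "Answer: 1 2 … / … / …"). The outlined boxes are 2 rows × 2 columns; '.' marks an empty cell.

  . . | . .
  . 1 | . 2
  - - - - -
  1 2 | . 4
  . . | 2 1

Step 1. [r1c4∈{3}] r1c4 has the single candidate 3 ⇒ r1c4=3.
Step 2. [r1c2∈{4}] only 4 remains possible at r1c2. So r1c2=4.
Step 3. [r4c1∈{3,4}] r4c1 is the only open cell in row 4 admitting 4, so r4c1=4.
Step 4. [r2c1∈{3}] only 3 remains possible at r2c1 ⇒ r2c1=3.
Step 5. [r1c3∈{1}] nothing but 1 survives at r1c3 ⇒ r1c3=1.
Step 6. [r4c2∈{3}] nothing but 3 survives at r4c2, so r4c2=3.
Step 7. [r3c3∈{3}] r3c3's peers cover all but 3, so r3c3=3.
Step 8. [r2c3∈{4}] r2c3 is down to just 4, so r2c3=4.
Step 9. [r1c1∈{2}] r1c1's peers cover all but 2. So r1c1=2.

Answer: 2 4 1 3 / 3 1 4 2 / 1 2 3 4 / 4 3 2 1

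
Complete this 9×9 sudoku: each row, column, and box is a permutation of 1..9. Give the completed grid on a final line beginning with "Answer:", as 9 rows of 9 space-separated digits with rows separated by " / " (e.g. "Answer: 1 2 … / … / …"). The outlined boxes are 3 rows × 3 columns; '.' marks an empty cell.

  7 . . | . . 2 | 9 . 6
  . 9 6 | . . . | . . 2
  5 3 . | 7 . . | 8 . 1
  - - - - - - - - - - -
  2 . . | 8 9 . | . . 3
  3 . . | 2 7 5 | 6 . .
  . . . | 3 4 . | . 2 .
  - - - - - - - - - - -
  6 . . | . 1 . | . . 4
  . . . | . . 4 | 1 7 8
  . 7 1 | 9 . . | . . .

Step 1. [r7c4∈{5}] r7c4 has the single candidate 5, so r7c4=5.
Step 2. [r3c8∈{4}] nothing but 4 survives at r3c8 ⇒ r3c8=4.
Step 3. [r6c9∈{5,7,9}] col 9 places 7 nowhere but r6c9, so r6c9=7.
Step 4. [r6c7∈{5}] only 5 remains possible at r6c7 ⇒ r6c7=5.
Step 5. [r9c8∈{3,5,6}] r9c8 is the only open cell in col 8 admitting 6 ⇒ r9c8=6.
Step 6. [r5c8∈{1,8,9}] in col 8, 8 fits only at r5c8. So r5c8=8.
Step 7. [r5c2∈{1,4}] across row 5, 1 lands solely at r5c2. So r5c2=1.
Step 8. [r5c3∈{4,9}] row 5 places 4 nowhere but r5c3. So r5c3=4.
Step 9. [r1c3∈{8}] nothing but 8 survives at r1c3. So r1c3=8.
Step 10. [r6c3∈{9}] r6c3 is down to just 9. So r6c3=9.
Step 11. [r6c6∈{1,6}] r6c6 is the only open cell in row 6 admitting 1. So r6c6=1.
Step 12. [r2c1∈{1,4}] col 1 places 1 nowhere but r2c1 ⇒ r2c1=1.
Step 13. [r3c3∈{2}] r3c3's peers cover all but 2. So r3c3=2.
Step 14. [r7c3∈{3}] r7c3's peers cover all but 3. So r7c3=3.
Step 15. [r8c5∈{2,3,6}] r8c5 is the only open cell in row 8 admitting 3 ⇒ r8c5=3.
Step 16. [r9c6∈{8}] r9c6's peers cover all but 8. So r9c6=8.
Step 17. [r1c8∈{3,5}] 3 has one home in row 1: r1c8, so r1c8=3.
Step 18. [r4c6∈{6}] r4c6's peers cover all but 6 ⇒ r4c6=6.
Step 19. [r7c2∈{2,8}] in row 7, 8 fits only at r7c2 ⇒ r7c2=8.
Step 20. [r8c3∈{5}] nothing but 5 survives at r8c3, so r8c3=5.
Step 21. [r1c5∈{5}] only 5 remains possible at r1c5. So r1c5=5.
Step 22. [r7c7∈{2}] r7c7 is down to just 2, so r7c7=2.
Step 23. [r2c4∈{4}] r2c4 has the single candidate 4. So r2c4=4.
Step 24. [r3c5∈{6}] r3c5 is down to just 6 ⇒ r3c5=6.
Step 25. [r9c1∈{4}] only 4 remains possible at r9c1, so r9c1=4.
Step 26. [r4c3∈{7}] r4c3 has the single candidate 7 ⇒ r4c3=7.
Step 27. [r8c2∈{2}] r8c2's peers cover all but 2. So r8c2=2.
Step 28. [r2c8∈{5}] r2c8 has the single candidate 5 ⇒ r2c8=5.
Step 29. [r9c9∈{5}] only 5 remains possible at r9c9, so r9c9=5.
Step 30. [r9c5∈{2}] nothing but 2 survives at r9c5, so r9c5=2.
Step 31. [r4c7∈{4}] only 4 remains possible at r4c7, so r4c7=4.
Step 32. [r9c7∈{3}] r9c7's peers cover all but 3, so r9c7=3.
Step 33. [r3c6∈{9}] only 9 remains possible at r3c6 ⇒ r3c6=9.
Step 34. [r4c2∈{5}] r4c2 has the single candidate 5 ⇒ r4c2=5.
Step 35. [r2c6∈{3}] r2c6 is down to just 3. So r2c6=3.
Step 36. [r8c1∈{9}] r8c1 has the single candidate 9 ⇒ r8c1=9.
Step 37. [r8c4∈{6}] r8c4 is down to just 6, so r8c4=6.
Step 38. [r6c2∈{6}] r6c2 has the single candidate 6, so r6c2=6.
Step 39. [r2c5∈{8}] nothing but 8 survives at r2c5 ⇒ r2c5=8.
Step 40. [r7c6∈{7}] r7c6 has the single candidate 7 ⇒ r7c6=7.
Step 41. [r5c9∈{9}] r5c9 is down to just 9 ⇒ r5c9=9.
Step 42. [r2c7∈{7}] r2c7's peers cover all but 7, so r2c7=7.
Step 43. [r7c8∈{9}] r7c8's peers cover all but 9, so r7c8=9.
Step 44. [r6c1∈{8}] r6c1's peers cover all but 8, so r6c1=8.
Step 45. [r4c8∈{1}] r4c8's peers cover all but 1, so r4c8=1.
Step 46. [r1c4∈{1}] r1c4 has the single candidate 1, so r1c4=1.
Step 47. [r1c2∈{4}] r1c2 has the single candidate 4 ⇒ r1c2=4.

Answer: 7 4 8 1 5 2 9 3 6 / 1 9 6 4 8 3 7 5 2 / 5 3 2 7 6 9 8 4 1 / 2 5 7 8 9 6 4 1 3 / 3 1 4 2 7 5 6 8 9 / 8 6 9 3 4 1 5 2 7 / 6 8 3 5 1 7 2 9 4 / 9 2 5 6 3 4 1 7 8 / 4 7 1 9 2 8 3 6 5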